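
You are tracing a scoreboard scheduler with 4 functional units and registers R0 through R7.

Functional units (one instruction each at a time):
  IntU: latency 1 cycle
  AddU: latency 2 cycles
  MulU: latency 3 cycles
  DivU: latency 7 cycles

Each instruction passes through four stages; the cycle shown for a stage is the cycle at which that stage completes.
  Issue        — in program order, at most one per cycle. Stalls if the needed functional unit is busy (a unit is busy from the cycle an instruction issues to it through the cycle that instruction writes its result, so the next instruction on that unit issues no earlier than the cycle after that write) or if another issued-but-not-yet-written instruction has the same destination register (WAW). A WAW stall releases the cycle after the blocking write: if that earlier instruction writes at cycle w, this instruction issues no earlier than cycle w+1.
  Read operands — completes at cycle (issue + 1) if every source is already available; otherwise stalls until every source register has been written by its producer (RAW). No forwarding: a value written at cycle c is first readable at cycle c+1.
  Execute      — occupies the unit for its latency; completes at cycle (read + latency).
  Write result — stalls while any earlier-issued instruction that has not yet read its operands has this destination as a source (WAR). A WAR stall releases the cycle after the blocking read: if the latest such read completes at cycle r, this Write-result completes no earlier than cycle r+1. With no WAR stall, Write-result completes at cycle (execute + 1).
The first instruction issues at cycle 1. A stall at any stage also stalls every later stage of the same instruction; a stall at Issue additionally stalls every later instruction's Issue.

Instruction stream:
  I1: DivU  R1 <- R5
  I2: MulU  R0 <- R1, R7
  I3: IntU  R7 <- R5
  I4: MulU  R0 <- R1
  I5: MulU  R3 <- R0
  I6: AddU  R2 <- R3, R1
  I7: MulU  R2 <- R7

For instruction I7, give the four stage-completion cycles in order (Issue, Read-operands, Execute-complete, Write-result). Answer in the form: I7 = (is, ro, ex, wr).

[1] I1→DivU
[2] I1 RO; I2→MulU
[3] I3→IntU
[4] I3 RO
[5] I3 EX
[9] I1 EX
[10] I1 WR R1
[11] I2 RO
[12] I3 WR R7
[14] I2 EX
[15] I2 WR R0
[16] I4→MulU
[17] I4 RO
[20] I4 EX
[21] I4 WR R0
[22] I5→MulU
[23] I5 RO; I6→AddU
[26] I5 EX
[27] I5 WR R3
[28] I6 RO
[30] I6 EX
[31] I6 WR R2
[32] I7→MulU
[33] I7 RO
[36] I7 EX
[37] I7 WR R2

I7 = (32, 33, 36, 37)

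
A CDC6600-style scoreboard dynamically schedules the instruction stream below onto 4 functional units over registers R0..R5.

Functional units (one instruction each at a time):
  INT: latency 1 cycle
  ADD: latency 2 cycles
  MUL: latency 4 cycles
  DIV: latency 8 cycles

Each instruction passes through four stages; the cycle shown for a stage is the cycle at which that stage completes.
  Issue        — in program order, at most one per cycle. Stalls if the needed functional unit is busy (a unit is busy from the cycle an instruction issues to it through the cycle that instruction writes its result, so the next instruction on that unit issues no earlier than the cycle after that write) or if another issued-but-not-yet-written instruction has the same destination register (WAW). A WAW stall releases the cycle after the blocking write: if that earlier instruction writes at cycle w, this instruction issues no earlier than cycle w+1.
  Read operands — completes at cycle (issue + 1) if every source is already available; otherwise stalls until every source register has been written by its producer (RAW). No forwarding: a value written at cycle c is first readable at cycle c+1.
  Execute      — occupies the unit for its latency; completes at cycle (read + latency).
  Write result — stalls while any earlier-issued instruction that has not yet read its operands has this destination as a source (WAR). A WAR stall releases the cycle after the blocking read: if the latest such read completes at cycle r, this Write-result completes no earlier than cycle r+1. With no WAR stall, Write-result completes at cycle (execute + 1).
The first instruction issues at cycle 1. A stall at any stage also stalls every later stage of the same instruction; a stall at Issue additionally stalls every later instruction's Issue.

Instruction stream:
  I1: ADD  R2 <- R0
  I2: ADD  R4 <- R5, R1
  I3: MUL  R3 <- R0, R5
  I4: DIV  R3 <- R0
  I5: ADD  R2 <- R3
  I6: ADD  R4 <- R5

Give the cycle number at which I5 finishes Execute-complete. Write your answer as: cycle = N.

cycle = 27

c1: issue I1 (ADD)
c2: I1 read-ops
c4: I1 finished on ADD
c5: I1→R2
c6: issue I2 (ADD)
c7: I2 read-ops, issue I3 (MUL)
c8: I3 read-ops
c9: I2 finished on ADD
c10: I2→R4
c12: I3 finished on MUL
c13: I3→R3
c14: issue I4 (DIV)
c15: I4 read-ops, issue I5 (ADD)
c23: I4 finished on DIV
c24: I4→R3
c25: I5 read-ops
c27: I5 finished on ADD
c28: I5→R2
c29: issue I6 (ADD)
c30: I6 read-ops
c32: I6 finished on ADD
c33: I6→R4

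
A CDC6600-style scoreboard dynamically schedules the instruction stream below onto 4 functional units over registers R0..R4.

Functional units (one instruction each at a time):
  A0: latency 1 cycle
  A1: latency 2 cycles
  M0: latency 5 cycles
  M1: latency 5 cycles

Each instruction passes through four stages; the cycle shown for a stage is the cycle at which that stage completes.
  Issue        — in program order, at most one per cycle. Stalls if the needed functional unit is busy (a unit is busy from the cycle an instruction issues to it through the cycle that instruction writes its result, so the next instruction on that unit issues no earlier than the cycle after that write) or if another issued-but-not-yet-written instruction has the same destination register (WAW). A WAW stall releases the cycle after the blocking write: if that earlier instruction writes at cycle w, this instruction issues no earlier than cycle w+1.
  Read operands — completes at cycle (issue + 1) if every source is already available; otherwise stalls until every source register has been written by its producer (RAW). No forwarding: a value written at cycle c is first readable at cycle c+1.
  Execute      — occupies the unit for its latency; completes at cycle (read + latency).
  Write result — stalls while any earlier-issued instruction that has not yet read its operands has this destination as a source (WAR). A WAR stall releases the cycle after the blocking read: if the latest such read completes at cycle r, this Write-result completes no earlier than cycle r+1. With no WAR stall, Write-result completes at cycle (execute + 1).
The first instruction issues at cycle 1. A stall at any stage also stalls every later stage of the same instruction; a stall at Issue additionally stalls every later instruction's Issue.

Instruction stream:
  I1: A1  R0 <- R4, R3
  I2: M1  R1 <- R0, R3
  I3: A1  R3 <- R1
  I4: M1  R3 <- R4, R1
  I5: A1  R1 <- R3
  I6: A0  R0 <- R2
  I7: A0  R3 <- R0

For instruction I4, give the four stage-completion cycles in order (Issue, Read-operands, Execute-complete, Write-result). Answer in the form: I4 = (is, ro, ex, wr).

I4 = (17, 18, 23, 24)

I1 -> (1, 2, 4, 5)
I2 -> (2, 6, 11, 12)  // RAW R0: wait I1 write@5
I3 -> (6, 13, 15, 16)  // struct: A1 busy until I1 writes@5, RAW R1: wait I2 write@12
I4 -> (17, 18, 23, 24)  // WAW R3: wait I3 write@16
I5 -> (18, 25, 27, 28)  // RAW R3: wait I4 write@24
I6 -> (19, 20, 21, 22)
I7 -> (25, 26, 27, 28)  // WAW R3: wait I4 write@24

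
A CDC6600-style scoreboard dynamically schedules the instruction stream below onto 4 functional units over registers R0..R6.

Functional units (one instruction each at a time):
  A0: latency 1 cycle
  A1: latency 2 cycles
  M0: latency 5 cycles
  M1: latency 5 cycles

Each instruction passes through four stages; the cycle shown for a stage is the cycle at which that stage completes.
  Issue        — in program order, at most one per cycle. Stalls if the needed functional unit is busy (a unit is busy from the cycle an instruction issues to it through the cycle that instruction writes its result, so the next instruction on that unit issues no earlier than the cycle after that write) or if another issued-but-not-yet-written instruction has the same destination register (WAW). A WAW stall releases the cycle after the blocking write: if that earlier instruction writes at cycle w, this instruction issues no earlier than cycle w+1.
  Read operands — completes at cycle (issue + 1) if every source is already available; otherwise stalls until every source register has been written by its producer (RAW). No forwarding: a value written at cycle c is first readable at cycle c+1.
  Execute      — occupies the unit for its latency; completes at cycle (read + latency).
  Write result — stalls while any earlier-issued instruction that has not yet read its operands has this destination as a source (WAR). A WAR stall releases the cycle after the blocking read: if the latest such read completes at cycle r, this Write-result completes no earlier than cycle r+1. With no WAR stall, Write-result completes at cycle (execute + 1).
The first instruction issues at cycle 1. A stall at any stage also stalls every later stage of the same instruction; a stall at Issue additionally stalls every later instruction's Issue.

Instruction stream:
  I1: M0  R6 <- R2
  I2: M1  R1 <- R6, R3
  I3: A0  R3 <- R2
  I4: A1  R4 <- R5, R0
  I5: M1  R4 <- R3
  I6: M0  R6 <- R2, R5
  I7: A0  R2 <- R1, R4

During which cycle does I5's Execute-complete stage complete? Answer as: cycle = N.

c1: I1 issues→M0
c2: I1 reads; I2 issues→M1
c3: I3 issues→A0
c4: I3 reads; I4 issues→A1
c5: I3 exec-done; I4 reads
c7: I1 exec-done; I4 exec-done
c8: I1 writes R6; I4 writes R4
c9: I2 reads
c10: I3 writes R3
c14: I2 exec-done
c15: I2 writes R1
c16: I5 issues→M1
c17: I5 reads; I6 issues→M0
c18: I6 reads; I7 issues→A0
c22: I5 exec-done
c23: I5 writes R4; I6 exec-done
c24: I6 writes R6; I7 reads
c25: I7 exec-done
c26: I7 writes R2

cycle = 22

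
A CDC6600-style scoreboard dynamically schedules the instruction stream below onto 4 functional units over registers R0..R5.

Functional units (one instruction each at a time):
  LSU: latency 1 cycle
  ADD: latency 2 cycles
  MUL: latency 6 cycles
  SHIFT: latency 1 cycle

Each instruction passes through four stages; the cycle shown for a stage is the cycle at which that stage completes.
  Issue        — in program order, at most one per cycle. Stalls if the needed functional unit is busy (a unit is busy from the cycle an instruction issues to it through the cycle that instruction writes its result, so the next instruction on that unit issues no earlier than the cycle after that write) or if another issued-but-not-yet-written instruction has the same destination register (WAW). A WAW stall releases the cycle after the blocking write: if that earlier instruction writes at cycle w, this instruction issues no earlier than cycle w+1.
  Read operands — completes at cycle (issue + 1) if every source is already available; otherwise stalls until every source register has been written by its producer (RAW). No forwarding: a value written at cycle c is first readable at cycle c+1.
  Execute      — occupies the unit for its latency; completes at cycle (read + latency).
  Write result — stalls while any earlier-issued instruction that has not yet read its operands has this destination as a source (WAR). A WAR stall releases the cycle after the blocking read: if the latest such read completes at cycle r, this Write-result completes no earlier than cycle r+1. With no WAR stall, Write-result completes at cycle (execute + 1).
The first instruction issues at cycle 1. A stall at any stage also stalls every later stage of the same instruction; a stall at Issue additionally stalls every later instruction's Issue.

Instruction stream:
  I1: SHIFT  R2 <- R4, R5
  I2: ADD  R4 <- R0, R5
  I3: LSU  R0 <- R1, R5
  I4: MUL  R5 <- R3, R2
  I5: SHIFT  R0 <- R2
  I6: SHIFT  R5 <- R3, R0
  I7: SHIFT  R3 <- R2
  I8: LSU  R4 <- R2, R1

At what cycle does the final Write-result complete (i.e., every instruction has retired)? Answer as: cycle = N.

cycle = 21

t=1  I1 dispatched to SHIFT
t=2  I1 operands ready | I2 dispatched to ADD
t=3  I1 complete | I2 operands ready | I3 dispatched to LSU
t=4  R2←I1 | I3 operands ready | I4 dispatched to MUL
t=5  I2 complete | I3 complete | I4 operands ready
t=6  R4←I2 | R0←I3
t=7  I5 dispatched to SHIFT
t=8  I5 operands ready
t=9  I5 complete
t=10  R0←I5
t=11  I4 complete
t=12  R5←I4
t=13  I6 dispatched to SHIFT
t=14  I6 operands ready
t=15  I6 complete
t=16  R5←I6
t=17  I7 dispatched to SHIFT
t=18  I7 operands ready | I8 dispatched to LSU
t=19  I7 complete | I8 operands ready
t=20  R3←I7 | I8 complete
t=21  R4←I8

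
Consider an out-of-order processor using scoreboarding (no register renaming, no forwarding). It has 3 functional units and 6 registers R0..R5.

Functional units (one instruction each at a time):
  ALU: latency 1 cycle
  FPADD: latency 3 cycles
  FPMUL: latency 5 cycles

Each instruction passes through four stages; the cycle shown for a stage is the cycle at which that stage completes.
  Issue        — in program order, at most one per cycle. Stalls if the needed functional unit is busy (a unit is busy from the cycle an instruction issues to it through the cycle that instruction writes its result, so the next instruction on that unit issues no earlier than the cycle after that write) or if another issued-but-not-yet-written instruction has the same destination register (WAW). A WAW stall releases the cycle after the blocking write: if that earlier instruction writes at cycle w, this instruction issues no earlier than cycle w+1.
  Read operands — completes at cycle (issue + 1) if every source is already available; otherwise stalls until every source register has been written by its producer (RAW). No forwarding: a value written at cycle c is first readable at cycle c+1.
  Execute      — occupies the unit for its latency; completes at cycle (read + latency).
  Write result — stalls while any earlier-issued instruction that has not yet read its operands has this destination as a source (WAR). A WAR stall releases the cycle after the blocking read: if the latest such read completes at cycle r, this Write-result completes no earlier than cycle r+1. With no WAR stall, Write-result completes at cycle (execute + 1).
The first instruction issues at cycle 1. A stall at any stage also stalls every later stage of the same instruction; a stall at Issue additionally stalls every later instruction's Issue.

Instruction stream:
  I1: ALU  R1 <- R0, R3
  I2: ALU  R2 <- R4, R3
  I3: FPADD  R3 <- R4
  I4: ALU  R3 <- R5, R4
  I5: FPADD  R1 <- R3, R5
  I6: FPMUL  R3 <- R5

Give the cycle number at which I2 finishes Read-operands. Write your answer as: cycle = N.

cycle = 6

t=1  I1→ALU
t=2  I1 RO
t=3  I1 EX
t=4  I1 WR R1
t=5  I2→ALU
t=6  I2 RO · I3→FPADD
t=7  I2 EX · I3 RO
t=8  I2 WR R2
t=10  I3 EX
t=11  I3 WR R3
t=12  I4→ALU
t=13  I4 RO · I5→FPADD
t=14  I4 EX
t=15  I4 WR R3
t=16  I5 RO · I6→FPMUL
t=17  I6 RO
t=19  I5 EX
t=20  I5 WR R1
t=22  I6 EX
t=23  I6 WR R3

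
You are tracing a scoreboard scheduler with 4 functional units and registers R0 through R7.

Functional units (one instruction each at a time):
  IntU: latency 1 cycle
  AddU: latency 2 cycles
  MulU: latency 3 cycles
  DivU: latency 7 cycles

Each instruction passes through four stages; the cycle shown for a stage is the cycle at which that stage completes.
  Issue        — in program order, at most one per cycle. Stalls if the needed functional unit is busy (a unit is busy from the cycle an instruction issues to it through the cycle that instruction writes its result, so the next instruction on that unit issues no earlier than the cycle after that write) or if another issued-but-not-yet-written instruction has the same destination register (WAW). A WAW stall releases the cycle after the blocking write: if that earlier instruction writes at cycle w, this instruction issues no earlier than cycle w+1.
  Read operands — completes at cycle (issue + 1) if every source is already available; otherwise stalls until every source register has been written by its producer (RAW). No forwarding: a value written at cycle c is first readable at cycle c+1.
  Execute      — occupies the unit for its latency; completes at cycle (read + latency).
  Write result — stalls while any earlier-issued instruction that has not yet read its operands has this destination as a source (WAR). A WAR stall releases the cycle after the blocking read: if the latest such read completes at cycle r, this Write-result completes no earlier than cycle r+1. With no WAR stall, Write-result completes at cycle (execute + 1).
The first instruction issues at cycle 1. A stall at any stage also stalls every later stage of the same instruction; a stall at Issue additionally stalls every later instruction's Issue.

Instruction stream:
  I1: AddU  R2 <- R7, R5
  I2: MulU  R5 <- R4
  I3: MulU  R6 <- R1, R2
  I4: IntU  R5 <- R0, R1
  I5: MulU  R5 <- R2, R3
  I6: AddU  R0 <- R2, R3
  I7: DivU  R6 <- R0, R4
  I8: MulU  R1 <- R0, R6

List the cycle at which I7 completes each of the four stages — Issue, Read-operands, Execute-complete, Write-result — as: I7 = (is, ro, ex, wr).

c1: I1 issues→AddU
c2: I1 reads | I2 issues→MulU
c3: I2 reads
c4: I1 exec-done
c5: I1 writes R2
c6: I2 exec-done
c7: I2 writes R5
c8: I3 issues→MulU
c9: I3 reads | I4 issues→IntU
c10: I4 reads
c11: I4 exec-done
c12: I3 exec-done | I4 writes R5
c13: I3 writes R6
c14: I5 issues→MulU
c15: I5 reads | I6 issues→AddU
c16: I6 reads | I7 issues→DivU
c18: I5 exec-done | I6 exec-done
c19: I5 writes R5 | I6 writes R0
c20: I7 reads | I8 issues→MulU
c27: I7 exec-done
c28: I7 writes R6
c29: I8 reads
c32: I8 exec-done
c33: I8 writes R1

I7 = (16, 20, 27, 28)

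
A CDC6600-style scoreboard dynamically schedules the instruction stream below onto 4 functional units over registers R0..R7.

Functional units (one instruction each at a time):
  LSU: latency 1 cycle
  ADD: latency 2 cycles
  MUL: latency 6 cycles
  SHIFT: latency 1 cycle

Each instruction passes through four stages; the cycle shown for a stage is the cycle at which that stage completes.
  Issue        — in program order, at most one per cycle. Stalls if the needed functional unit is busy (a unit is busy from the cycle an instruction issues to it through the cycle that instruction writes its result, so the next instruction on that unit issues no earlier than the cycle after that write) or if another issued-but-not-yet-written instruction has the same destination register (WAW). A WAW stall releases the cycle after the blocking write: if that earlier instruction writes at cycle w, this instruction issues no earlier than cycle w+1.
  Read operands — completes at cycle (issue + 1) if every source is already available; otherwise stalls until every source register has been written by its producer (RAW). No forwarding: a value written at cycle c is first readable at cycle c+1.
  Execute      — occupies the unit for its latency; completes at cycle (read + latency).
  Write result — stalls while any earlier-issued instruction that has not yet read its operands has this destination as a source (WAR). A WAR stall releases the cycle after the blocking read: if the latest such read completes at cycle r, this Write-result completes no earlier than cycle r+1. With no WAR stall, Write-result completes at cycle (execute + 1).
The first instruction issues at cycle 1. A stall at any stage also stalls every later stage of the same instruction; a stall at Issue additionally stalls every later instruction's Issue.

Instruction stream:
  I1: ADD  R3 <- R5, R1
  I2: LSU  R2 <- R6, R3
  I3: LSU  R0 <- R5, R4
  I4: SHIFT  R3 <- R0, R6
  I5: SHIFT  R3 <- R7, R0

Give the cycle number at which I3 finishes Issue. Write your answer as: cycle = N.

cycle 1: issue I1 (ADD)
cycle 2: I1 read-ops; issue I2 (LSU)
cycle 4: I1 finished on ADD
cycle 5: I1→R3
cycle 6: I2 read-ops
cycle 7: I2 finished on LSU
cycle 8: I2→R2
cycle 9: issue I3 (LSU)
cycle 10: I3 read-ops; issue I4 (SHIFT)
cycle 11: I3 finished on LSU
cycle 12: I3→R0
cycle 13: I4 read-ops
cycle 14: I4 finished on SHIFT
cycle 15: I4→R3
cycle 16: issue I5 (SHIFT)
cycle 17: I5 read-ops
cycle 18: I5 finished on SHIFT
cycle 19: I5→R3

cycle = 9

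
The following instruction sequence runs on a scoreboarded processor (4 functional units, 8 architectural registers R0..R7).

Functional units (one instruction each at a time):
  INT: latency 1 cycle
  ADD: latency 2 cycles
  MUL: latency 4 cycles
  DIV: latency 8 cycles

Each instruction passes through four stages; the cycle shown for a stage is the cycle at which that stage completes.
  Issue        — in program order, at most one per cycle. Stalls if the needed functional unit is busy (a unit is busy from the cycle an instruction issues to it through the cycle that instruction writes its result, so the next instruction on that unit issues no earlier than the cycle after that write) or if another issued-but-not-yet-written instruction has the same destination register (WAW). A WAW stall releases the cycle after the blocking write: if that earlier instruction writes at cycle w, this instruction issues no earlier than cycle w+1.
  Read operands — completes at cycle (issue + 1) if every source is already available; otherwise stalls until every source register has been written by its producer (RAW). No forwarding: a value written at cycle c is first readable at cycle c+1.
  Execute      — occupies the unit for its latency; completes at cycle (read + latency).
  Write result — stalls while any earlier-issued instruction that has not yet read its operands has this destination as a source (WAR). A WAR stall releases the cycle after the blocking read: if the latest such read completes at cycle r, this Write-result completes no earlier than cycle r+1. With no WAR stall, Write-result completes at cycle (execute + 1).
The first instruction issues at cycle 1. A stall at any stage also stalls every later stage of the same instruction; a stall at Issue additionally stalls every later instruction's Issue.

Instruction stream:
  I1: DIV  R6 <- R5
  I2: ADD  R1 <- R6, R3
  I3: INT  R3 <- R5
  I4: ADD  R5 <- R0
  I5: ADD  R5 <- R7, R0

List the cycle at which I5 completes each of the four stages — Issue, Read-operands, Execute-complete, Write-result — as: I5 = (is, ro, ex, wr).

cycle 1: issue I1 (DIV)
cycle 2: I1 read-ops, issue I2 (ADD)
cycle 3: issue I3 (INT)
cycle 4: I3 read-ops
cycle 5: I3 finished on INT
cycle 10: I1 finished on DIV
cycle 11: I1→R6
cycle 12: I2 read-ops
cycle 13: I3→R3
cycle 14: I2 finished on ADD
cycle 15: I2→R1
cycle 16: issue I4 (ADD)
cycle 17: I4 read-ops
cycle 19: I4 finished on ADD
cycle 20: I4→R5
cycle 21: issue I5 (ADD)
cycle 22: I5 read-ops
cycle 24: I5 finished on ADD
cycle 25: I5→R5

I5 = (21, 22, 24, 25)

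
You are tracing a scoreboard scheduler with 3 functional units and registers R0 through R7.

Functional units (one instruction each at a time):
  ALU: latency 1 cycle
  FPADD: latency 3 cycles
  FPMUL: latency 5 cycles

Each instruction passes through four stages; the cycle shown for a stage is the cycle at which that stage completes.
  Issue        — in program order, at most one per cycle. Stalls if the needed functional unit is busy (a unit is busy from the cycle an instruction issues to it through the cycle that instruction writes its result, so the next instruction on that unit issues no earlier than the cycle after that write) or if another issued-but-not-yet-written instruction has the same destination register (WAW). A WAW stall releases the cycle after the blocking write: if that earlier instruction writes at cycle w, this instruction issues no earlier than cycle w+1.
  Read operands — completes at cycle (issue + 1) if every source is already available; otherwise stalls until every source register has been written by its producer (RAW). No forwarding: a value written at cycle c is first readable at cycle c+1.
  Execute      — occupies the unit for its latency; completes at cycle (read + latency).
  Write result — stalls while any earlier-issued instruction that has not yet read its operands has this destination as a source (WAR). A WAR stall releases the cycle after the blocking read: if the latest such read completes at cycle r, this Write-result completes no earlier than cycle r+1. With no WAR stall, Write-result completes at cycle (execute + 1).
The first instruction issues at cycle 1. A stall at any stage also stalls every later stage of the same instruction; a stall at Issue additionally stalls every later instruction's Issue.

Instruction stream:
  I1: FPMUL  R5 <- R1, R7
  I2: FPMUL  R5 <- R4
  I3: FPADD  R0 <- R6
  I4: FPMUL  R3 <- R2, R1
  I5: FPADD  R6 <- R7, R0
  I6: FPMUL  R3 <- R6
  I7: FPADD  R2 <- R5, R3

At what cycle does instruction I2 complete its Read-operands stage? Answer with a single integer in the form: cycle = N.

cycle = 10

c1: I1 issues→FPMUL
c2: I1 reads
c7: I1 exec-done
c8: I1 writes R5
c9: I2 issues→FPMUL
c10: I2 reads · I3 issues→FPADD
c11: I3 reads
c14: I3 exec-done
c15: I2 exec-done · I3 writes R0
c16: I2 writes R5
c17: I4 issues→FPMUL
c18: I4 reads · I5 issues→FPADD
c19: I5 reads
c22: I5 exec-done
c23: I4 exec-done · I5 writes R6
c24: I4 writes R3
c25: I6 issues→FPMUL
c26: I6 reads · I7 issues→FPADD
c31: I6 exec-done
c32: I6 writes R3
c33: I7 reads
c36: I7 exec-done
c37: I7 writes R2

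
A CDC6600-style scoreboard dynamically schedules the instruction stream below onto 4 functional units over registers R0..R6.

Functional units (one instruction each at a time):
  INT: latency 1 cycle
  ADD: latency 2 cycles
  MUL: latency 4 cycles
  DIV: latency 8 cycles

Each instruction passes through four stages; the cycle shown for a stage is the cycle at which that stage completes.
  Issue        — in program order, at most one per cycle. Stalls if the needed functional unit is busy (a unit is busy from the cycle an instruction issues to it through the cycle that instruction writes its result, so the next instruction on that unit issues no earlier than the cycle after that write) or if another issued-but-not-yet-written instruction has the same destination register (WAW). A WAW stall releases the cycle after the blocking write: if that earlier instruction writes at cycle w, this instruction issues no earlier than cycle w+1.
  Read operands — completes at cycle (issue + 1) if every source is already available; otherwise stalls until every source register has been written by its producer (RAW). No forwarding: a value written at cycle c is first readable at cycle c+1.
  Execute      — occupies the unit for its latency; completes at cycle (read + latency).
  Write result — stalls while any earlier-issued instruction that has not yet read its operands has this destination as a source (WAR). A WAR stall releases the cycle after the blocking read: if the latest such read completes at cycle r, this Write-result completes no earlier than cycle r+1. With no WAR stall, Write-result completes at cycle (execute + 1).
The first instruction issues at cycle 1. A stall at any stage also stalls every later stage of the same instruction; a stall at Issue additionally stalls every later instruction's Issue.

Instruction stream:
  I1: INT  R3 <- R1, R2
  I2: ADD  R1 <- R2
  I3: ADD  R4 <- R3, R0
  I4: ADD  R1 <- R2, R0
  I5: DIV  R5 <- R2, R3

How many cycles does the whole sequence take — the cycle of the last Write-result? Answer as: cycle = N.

  I1 | 1 | 2 | 3 | 4
  I2 | 2 | 3 | 5 | 6
  I3 | 7 | 8 | 10 | 11   struct: ADD busy until I2 writes@6
  I4 | 12 | 13 | 15 | 16   struct: ADD busy until I3 writes@11
  I5 | 13 | 14 | 22 | 23

cycle = 23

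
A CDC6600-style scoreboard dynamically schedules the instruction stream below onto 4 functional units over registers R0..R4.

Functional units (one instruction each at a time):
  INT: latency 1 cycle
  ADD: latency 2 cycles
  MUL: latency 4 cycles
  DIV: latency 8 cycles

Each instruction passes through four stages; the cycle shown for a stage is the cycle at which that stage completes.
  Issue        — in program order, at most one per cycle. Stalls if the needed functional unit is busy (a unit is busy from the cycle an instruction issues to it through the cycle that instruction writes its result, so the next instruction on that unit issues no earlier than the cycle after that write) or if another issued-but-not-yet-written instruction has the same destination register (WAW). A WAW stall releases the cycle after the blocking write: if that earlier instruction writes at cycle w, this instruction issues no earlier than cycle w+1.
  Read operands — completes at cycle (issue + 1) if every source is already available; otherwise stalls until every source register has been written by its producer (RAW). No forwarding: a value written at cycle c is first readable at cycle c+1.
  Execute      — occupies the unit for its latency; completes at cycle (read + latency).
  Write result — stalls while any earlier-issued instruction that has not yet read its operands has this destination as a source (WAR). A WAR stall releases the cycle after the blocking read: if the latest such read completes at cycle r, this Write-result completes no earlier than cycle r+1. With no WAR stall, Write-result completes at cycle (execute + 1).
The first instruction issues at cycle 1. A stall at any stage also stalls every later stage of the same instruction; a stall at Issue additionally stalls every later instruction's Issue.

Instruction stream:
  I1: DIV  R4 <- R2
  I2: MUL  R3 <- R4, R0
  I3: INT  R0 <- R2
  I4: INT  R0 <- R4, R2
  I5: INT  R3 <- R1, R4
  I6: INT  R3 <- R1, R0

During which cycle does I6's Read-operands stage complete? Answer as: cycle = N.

cycle 1: I1 dispatched to DIV
cycle 2: I1 operands ready · I2 dispatched to MUL
cycle 3: I3 dispatched to INT
cycle 4: I3 operands ready
cycle 5: I3 complete
cycle 10: I1 complete
cycle 11: R4←I1
cycle 12: I2 operands ready
cycle 13: R0←I3
cycle 14: I4 dispatched to INT
cycle 15: I4 operands ready
cycle 16: I2 complete · I4 complete
cycle 17: R3←I2 · R0←I4
cycle 18: I5 dispatched to INT
cycle 19: I5 operands ready
cycle 20: I5 complete
cycle 21: R3←I5
cycle 22: I6 dispatched to INT
cycle 23: I6 operands ready
cycle 24: I6 complete
cycle 25: R3←I6

cycle = 23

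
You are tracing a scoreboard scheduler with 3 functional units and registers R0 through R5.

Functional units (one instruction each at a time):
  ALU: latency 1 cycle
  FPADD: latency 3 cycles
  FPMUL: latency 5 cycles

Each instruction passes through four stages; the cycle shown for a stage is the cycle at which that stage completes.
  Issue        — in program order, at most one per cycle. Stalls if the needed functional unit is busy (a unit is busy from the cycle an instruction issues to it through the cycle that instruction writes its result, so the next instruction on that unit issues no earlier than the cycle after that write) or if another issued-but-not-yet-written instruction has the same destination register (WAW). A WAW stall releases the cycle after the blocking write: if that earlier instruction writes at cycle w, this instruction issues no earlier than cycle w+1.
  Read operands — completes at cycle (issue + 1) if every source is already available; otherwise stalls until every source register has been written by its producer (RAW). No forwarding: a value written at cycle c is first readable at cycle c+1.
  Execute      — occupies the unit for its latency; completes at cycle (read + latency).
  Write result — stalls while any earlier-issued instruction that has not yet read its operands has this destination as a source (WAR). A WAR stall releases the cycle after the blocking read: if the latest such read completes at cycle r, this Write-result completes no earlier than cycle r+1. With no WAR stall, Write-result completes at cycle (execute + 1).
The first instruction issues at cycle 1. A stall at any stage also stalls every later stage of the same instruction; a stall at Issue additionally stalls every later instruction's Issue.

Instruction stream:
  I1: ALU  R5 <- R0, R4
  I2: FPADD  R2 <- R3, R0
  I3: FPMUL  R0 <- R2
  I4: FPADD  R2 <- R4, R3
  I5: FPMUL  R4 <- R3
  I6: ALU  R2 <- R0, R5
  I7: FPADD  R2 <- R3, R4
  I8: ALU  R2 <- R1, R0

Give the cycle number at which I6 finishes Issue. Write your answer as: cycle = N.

cycle 1: I1→ALU
cycle 2: I1 RO | I2→FPADD
cycle 3: I1 EX | I2 RO | I3→FPMUL
cycle 4: I1 WR R5
cycle 6: I2 EX
cycle 7: I2 WR R2
cycle 8: I3 RO | I4→FPADD
cycle 9: I4 RO
cycle 12: I4 EX
cycle 13: I3 EX | I4 WR R2
cycle 14: I3 WR R0
cycle 15: I5→FPMUL
cycle 16: I5 RO | I6→ALU
cycle 17: I6 RO
cycle 18: I6 EX
cycle 19: I6 WR R2
cycle 20: I7→FPADD
cycle 21: I5 EX
cycle 22: I5 WR R4
cycle 23: I7 RO
cycle 26: I7 EX
cycle 27: I7 WR R2
cycle 28: I8→ALU
cycle 29: I8 RO
cycle 30: I8 EX
cycle 31: I8 WR R2

cycle = 16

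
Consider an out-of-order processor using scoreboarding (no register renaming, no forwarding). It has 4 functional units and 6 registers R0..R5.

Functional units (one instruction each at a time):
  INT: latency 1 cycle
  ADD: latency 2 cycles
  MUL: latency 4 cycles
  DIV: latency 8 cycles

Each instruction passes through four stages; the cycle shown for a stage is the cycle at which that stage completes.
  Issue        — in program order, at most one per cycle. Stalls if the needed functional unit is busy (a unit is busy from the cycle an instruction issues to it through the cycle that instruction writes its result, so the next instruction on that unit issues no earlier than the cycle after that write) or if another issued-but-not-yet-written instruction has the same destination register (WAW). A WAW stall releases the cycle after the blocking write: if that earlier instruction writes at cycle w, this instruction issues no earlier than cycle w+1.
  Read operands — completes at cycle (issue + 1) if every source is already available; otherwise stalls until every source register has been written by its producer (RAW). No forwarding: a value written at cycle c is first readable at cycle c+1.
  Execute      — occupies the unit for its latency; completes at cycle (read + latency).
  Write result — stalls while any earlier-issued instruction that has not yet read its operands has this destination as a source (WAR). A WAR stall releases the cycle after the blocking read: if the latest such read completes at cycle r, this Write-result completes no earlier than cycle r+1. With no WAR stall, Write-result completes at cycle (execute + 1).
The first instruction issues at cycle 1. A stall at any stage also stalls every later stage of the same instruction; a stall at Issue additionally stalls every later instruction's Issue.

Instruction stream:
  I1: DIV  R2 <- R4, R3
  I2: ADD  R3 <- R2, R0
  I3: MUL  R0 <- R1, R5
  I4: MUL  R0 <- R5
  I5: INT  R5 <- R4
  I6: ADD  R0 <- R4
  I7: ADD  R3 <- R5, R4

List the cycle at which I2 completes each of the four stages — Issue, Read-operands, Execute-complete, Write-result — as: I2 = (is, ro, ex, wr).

I2 = (2, 12, 14, 15)

  I1 | 1 | 2 | 10 | 11
  I2 | 2 | 12 | 14 | 15   RAW R2: wait I1 write@11
  I3 | 3 | 4 | 8 | 13   WAR R0: wait I2 read@12
  I4 | 14 | 15 | 19 | 20   struct: MUL busy until I3 writes@13
  I5 | 15 | 16 | 17 | 18
  I6 | 21 | 22 | 24 | 25   WAW R0: wait I4 write@20
  I7 | 26 | 27 | 29 | 30   struct: ADD busy until I6 writes@25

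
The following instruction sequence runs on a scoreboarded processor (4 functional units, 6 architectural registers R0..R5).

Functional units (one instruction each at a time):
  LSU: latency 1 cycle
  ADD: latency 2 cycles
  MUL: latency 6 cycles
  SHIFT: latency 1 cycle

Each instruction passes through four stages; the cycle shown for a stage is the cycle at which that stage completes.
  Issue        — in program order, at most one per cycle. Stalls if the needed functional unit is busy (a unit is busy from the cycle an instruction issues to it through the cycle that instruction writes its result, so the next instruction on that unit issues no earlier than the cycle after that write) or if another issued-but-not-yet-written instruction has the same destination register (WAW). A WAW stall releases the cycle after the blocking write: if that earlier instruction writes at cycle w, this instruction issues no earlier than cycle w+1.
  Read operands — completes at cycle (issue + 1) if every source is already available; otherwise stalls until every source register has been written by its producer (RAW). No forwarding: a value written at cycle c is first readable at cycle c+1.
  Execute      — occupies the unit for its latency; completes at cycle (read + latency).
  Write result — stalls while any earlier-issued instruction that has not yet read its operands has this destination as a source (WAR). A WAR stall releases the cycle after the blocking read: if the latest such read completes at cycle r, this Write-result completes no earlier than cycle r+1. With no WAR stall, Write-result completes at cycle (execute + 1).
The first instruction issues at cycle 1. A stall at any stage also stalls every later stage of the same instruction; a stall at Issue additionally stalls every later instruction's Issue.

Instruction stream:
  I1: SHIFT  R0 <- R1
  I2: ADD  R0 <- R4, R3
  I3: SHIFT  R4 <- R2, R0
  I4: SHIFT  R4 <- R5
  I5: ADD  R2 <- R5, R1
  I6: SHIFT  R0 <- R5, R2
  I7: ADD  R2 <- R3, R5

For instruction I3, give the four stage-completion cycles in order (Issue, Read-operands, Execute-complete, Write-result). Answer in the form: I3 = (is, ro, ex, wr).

I3 = (6, 10, 11, 12)

cycle 1: I1 issues→SHIFT
cycle 2: I1 reads
cycle 3: I1 exec-done
cycle 4: I1 writes R0
cycle 5: I2 issues→ADD
cycle 6: I2 reads, I3 issues→SHIFT
cycle 8: I2 exec-done
cycle 9: I2 writes R0
cycle 10: I3 reads
cycle 11: I3 exec-done
cycle 12: I3 writes R4
cycle 13: I4 issues→SHIFT
cycle 14: I4 reads, I5 issues→ADD
cycle 15: I4 exec-done, I5 reads
cycle 16: I4 writes R4
cycle 17: I5 exec-done, I6 issues→SHIFT
cycle 18: I5 writes R2
cycle 19: I6 reads, I7 issues→ADD
cycle 20: I6 exec-done, I7 reads
cycle 21: I6 writes R0
cycle 22: I7 exec-done
cycle 23: I7 writes R2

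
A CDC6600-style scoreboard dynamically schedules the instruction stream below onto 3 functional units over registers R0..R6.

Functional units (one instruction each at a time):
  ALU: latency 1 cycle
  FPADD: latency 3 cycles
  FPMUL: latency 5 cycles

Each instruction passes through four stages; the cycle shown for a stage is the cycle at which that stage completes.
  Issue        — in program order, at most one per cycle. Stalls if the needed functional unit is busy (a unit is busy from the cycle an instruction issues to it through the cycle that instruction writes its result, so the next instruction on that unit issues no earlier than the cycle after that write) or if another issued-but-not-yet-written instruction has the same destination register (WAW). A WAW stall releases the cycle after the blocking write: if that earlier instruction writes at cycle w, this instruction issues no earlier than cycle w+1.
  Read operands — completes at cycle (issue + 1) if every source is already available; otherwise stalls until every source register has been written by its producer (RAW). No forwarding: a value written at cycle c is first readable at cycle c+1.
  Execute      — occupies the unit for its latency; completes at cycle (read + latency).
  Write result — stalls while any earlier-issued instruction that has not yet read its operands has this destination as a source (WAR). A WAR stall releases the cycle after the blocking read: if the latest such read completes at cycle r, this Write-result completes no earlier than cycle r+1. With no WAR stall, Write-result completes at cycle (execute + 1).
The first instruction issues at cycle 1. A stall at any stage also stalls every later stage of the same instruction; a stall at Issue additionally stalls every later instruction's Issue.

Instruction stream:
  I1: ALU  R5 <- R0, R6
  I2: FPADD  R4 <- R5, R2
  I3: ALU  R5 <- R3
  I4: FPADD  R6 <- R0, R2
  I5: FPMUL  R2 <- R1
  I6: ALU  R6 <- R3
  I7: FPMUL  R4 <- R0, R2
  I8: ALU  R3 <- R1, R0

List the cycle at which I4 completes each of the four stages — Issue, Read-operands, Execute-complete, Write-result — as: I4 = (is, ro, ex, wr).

I4 = (10, 11, 14, 15)

I1  is:1  ro:2  ex:3  wr:4
I2  is:2  ro:5  ex:8  wr:9  — RAW R5: wait I1 write@4
I3  is:5  ro:6  ex:7  wr:8  — struct: ALU busy until I1 writes@4
I4  is:10  ro:11  ex:14  wr:15  — struct: FPADD busy until I2 writes@9
I5  is:11  ro:12  ex:17  wr:18
I6  is:16  ro:17  ex:18  wr:19  — WAW R6: wait I4 write@15
I7  is:19  ro:20  ex:25  wr:26  — struct: FPMUL busy until I5 writes@18
I8  is:20  ro:21  ex:22  wr:23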